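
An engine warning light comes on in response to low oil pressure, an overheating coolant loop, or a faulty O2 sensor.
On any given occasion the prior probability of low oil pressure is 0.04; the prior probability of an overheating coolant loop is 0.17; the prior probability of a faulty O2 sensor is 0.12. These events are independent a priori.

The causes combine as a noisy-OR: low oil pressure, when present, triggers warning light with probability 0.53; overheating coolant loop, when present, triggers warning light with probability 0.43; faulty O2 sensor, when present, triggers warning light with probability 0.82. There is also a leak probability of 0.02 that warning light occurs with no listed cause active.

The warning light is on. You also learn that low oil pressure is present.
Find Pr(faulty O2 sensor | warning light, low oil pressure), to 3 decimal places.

Under noisy-OR, P(warning light | causes) = 1 − (1−0.02)·∏(1−qᵢ) over the active causes.
By total probability over the 4 (overheating coolant loop, faulty O2 sensor) configurations:
  P(warning light | low oil pressure) = 0.5394×0.83×0.88 + 0.917092×0.83×0.12 + 0.737458×0.17×0.88 + 0.952742×0.17×0.12
        = 0.393978 + 0.091342 + 0.110324 + 0.019436 = 0.615080
Configurations with faulty O2 sensor contribute 0.110778, so
  P(faulty O2 sensor | warning light, low oil pressure) = 0.110778 / 0.615080 ≈ 0.180

Pr(faulty O2 sensor | warning light, low oil pressure) ≈ 0.180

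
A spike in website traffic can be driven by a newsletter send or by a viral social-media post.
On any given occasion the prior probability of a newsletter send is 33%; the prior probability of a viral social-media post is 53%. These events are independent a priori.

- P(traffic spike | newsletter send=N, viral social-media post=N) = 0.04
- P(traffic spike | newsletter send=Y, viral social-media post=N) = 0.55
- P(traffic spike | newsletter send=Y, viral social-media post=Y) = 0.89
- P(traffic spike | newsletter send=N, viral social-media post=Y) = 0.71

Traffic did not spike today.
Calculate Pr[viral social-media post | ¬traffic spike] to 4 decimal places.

Weight on viral social-media post=true, given the evidence: 0.102979 + 0.019239 = 0.122218
The normalizing constant is 0.96·0.67·0.47 + 0.29·0.67·0.53 + 0.45·0.33·0.47 + 0.11·0.33·0.53 = 0.494317
P(viral social-media post | ¬traffic spike) = 0.122218/0.494317 ≈ 0.2472

Pr[viral social-media post | ¬traffic spike] ≈ 0.2472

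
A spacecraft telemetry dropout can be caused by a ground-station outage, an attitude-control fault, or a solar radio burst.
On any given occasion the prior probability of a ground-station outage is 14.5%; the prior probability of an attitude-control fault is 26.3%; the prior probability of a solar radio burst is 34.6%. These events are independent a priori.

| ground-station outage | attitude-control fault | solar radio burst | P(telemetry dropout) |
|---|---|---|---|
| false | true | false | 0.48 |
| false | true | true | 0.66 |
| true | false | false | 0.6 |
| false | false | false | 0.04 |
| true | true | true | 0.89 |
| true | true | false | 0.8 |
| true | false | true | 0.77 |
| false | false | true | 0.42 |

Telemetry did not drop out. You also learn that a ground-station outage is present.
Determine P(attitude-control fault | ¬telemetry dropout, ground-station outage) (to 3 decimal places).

P(attitude-control fault | ¬telemetry dropout, ground-station outage) ≈ 0.150

Enumerate the 4 (attitude-control fault, solar radio burst) configurations and weight by the priors:
  P(¬telemetry dropout | ground-station outage) = 0.4×0.737×0.654 + 0.23×0.737×0.346 + 0.2×0.263×0.654 + 0.11×0.263×0.346
        = 0.192799 + 0.058650 + 0.034400 + 0.010010 = 0.295859
The terms with attitude-control fault present sum to 0.044410, so
  P(attitude-control fault | ¬telemetry dropout, ground-station outage) = 0.044410 / 0.295859 ≈ 0.150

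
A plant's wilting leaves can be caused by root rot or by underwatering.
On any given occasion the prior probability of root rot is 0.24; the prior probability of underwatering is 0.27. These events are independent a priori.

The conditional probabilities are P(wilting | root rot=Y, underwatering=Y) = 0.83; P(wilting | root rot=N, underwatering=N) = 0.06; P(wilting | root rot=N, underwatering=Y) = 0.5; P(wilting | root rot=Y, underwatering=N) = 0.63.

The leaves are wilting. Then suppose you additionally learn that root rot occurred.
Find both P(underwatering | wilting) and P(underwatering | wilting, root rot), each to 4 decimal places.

P(underwatering | wilting) ≈ 0.5212; P(underwatering | wilting, root rot) ≈ 0.3276

Numerator (weight on configurations with underwatering): 0.102600 + 0.053784 = 0.156384
The normalizing constant is 0.06·0.76·0.73 + 0.5·0.76·0.27 + 0.63·0.24·0.73 + 0.83·0.24·0.27 = 0.300048
Posterior = 0.156384 / 0.300048 ≈ 0.5212

Now condition on the additional information:
P(wilting | root rot) = 0.63·0.73 + 0.83·0.27 = 0.459900 + 0.224100 = 0.684000
Of this, 0.224100 comes from 0.83·0.27 (the underwatering=true cases).
So P(underwatering | wilting, root rot) = 0.224100/0.684000 ≈ 0.3276.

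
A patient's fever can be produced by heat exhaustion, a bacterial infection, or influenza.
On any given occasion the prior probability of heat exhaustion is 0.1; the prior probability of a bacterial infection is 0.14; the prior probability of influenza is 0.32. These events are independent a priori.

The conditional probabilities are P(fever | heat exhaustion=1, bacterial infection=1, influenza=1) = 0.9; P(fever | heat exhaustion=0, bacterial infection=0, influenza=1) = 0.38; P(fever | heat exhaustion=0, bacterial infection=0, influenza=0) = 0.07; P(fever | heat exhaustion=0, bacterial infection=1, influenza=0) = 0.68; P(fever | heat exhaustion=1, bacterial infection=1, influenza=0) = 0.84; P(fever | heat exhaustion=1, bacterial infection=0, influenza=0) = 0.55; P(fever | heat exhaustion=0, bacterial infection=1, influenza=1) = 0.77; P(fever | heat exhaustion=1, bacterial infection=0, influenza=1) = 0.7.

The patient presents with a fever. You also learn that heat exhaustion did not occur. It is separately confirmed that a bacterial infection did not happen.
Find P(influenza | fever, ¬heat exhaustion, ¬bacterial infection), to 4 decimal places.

P(influenza | fever, ¬heat exhaustion, ¬bacterial infection) ≈ 0.7187

By total probability over both values of influenza:
  P(fever | ¬heat exhaustion, ¬bacterial infection) = 0.07×0.68 + 0.38×0.32
        = 0.047600 + 0.121600 = 0.169200
Keeping only the influenza-present terms gives 0.121600, so
  P(influenza | fever, ¬heat exhaustion, ¬bacterial infection) = 0.121600 / 0.169200 ≈ 0.7187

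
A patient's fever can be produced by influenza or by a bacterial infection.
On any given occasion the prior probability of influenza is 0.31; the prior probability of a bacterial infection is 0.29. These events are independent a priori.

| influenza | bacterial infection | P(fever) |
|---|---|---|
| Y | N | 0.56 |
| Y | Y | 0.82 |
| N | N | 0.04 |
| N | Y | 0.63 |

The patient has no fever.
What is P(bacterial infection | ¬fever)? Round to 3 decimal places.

P(¬fever) = 0.96×0.69×0.71 + 0.37×0.69×0.29 + 0.44×0.31×0.71 + 0.18×0.31×0.29 = 0.470304 + 0.074037 + 0.096844 + 0.016182 = 0.657367
Restricting to configurations with bacterial infection present: 0.074037 + 0.016182 = 0.090219.
Hence the posterior is 0.090219/0.657367 ≈ 0.137.

P(bacterial infection | ¬fever) ≈ 0.137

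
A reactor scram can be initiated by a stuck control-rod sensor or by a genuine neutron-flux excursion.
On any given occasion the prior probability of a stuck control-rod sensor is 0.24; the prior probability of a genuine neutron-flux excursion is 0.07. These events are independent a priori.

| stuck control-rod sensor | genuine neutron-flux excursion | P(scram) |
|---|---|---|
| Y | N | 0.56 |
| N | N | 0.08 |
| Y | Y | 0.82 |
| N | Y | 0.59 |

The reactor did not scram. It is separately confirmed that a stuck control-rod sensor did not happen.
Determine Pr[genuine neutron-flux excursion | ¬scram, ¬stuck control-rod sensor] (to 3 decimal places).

Pr[genuine neutron-flux excursion | ¬scram, ¬stuck control-rod sensor] ≈ 0.032

P(¬scram | ¬stuck control-rod sensor) = 0.92×0.93 + 0.41×0.07 = 0.855600 + 0.028700 = 0.884300
The genuine neutron-flux excursion-present share is 0.41×0.07 = 0.028700.
Hence the posterior is 0.028700/0.884300 ≈ 0.032.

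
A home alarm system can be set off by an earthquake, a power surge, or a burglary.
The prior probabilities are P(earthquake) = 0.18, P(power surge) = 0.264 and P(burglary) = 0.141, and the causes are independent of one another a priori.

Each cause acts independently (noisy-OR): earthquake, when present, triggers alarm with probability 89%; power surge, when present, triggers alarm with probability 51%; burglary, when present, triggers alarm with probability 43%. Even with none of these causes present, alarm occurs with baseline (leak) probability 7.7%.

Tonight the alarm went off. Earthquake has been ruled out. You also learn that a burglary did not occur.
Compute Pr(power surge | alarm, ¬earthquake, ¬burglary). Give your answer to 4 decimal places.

Under noisy-OR, P(alarm | causes) = 1 − (1−0.077)·∏(1−qᵢ) over the active causes.
Enumerate both values of power surge and weight by the priors:
  P(alarm | ¬earthquake, ¬burglary) = 0.077·0.736 + 0.54773·0.264
        = 0.056672 + 0.144601 = 0.201273
The terms with power surge present sum to 0.144601, so
  P(power surge | alarm, ¬earthquake, ¬burglary) = 0.144601 / 0.201273 ≈ 0.7184

Pr(power surge | alarm, ¬earthquake, ¬burglary) ≈ 0.7184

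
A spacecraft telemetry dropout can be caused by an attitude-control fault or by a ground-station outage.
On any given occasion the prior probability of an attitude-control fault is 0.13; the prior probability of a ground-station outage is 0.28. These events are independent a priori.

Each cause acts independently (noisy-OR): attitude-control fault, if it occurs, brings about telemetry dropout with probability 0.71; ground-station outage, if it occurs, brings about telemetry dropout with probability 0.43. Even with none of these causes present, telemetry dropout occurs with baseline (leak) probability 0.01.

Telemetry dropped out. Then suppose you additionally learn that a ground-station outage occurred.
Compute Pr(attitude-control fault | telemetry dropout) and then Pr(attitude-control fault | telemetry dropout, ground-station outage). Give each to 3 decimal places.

Under noisy-OR, P(telemetry dropout | causes) = 1 − (1−0.01)·∏(1−qᵢ) over the active causes.
Numerator (weight on configurations with attitude-control fault): 0.066727 + 0.030443 = 0.097170
Normalizer over all consistent configurations: 0.01*0.87*0.72 + 0.4357*0.87*0.28 + 0.7129*0.13*0.72 + 0.836353*0.13*0.28 = 0.209571
Posterior = 0.097170 / 0.209571 ≈ 0.464

With the extra evidence:
By total probability over both values of attitude-control fault:
  P(telemetry dropout | ground-station outage) = 0.4357·0.87 + 0.836353·0.13
        = 0.379059 + 0.108726 = 0.487785
The terms with attitude-control fault present sum to 0.108726, so
  P(attitude-control fault | telemetry dropout, ground-station outage) = 0.108726 / 0.487785 ≈ 0.223

Pr(attitude-control fault | telemetry dropout) ≈ 0.464; Pr(attitude-control fault | telemetry dropout, ground-station outage) ≈ 0.223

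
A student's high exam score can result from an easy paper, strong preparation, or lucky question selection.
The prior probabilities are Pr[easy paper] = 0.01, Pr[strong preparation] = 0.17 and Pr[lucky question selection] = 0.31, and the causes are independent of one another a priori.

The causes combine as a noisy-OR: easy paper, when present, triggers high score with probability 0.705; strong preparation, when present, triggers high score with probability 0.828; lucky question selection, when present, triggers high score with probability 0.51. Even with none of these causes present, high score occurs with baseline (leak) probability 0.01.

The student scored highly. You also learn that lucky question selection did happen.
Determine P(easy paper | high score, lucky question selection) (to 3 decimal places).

Under noisy-OR, P(high score | causes) = 1 − (1−0.01)·∏(1−qᵢ) over the active causes.
P(high score | lucky question selection) = 0.5149·0.99·0.83 + 0.916563·0.99·0.17 + 0.856896·0.01·0.83 + 0.975386·0.01·0.17 = 0.423093 + 0.154258 + 0.007112 + 0.001658 = 0.586121
Of this, 0.008770 comes from 0.007112 + 0.001658 (the easy paper=true cases).
So P(easy paper | high score, lucky question selection) = 0.008770/0.586121 ≈ 0.015.

P(easy paper | high score, lucky question selection) ≈ 0.015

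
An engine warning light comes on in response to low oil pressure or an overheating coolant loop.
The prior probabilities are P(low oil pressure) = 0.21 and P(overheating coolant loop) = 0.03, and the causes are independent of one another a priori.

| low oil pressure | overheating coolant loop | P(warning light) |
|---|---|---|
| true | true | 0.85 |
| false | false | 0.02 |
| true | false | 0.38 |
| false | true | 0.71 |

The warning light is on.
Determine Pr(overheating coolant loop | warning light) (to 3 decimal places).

Sum P(warning light|·) weighted by the priors over the 4 (low oil pressure, overheating coolant loop) configurations:
  P(warning light) = 0.02·0.79·0.97 + 0.71·0.79·0.03 + 0.38·0.21·0.97 + 0.85·0.21·0.03
        = 0.015326 + 0.016827 + 0.077406 + 0.005355 = 0.114914
Configurations with overheating coolant loop contribute 0.022182, so
  P(overheating coolant loop | warning light) = 0.022182 / 0.114914 ≈ 0.193

Pr(overheating coolant loop | warning light) ≈ 0.193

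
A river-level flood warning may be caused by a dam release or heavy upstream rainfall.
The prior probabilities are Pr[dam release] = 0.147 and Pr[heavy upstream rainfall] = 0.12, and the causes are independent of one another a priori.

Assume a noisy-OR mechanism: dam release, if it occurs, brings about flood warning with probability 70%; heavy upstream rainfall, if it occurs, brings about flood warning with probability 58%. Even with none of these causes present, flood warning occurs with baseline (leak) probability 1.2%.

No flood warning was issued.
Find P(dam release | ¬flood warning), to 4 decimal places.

P(dam release | ¬flood warning) ≈ 0.0492

Under noisy-OR, P(flood warning | causes) = 1 − (1−0.012)·∏(1−qᵢ) over the active causes.
Sum P(¬flood warning|·) weighted by the priors over the 4 (dam release, heavy upstream rainfall) configurations:
  P(¬flood warning) = 0.988·0.853·0.88 + 0.41496·0.853·0.12 + 0.2964·0.147·0.88 + 0.124488·0.147·0.12
        = 0.741632 + 0.042475 + 0.038342 + 0.002196 = 0.824645
Keeping only the dam release-present terms gives 0.040538, so
  P(dam release | ¬flood warning) = 0.040538 / 0.824645 ≈ 0.0492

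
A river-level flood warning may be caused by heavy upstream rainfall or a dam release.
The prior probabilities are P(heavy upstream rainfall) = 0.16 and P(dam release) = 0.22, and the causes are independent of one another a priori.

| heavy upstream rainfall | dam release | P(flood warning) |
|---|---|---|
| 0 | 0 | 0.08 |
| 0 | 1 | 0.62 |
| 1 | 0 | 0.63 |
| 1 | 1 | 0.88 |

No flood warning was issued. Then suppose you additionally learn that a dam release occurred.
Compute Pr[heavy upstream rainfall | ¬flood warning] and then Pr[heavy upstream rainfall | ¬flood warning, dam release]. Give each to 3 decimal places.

Numerator (weight on configurations with heavy upstream rainfall): 0.046176 + 0.004224 = 0.050400
The normalizing constant is 0.92*0.84*0.78 + 0.38*0.84*0.22 + 0.37*0.16*0.78 + 0.12*0.16*0.22 = 0.723408
P(heavy upstream rainfall | ¬flood warning) = 0.050400/0.723408 ≈ 0.070

Now condition on the additional information:
Numerator (weight on configurations with heavy upstream rainfall): 0.12×0.16 = 0.019200
The normalizing constant is 0.38×0.84 + 0.12×0.16 = 0.338400
Posterior = 0.019200 / 0.338400 ≈ 0.057

Pr[heavy upstream rainfall | ¬flood warning] ≈ 0.070; Pr[heavy upstream rainfall | ¬flood warning, dam release] ≈ 0.057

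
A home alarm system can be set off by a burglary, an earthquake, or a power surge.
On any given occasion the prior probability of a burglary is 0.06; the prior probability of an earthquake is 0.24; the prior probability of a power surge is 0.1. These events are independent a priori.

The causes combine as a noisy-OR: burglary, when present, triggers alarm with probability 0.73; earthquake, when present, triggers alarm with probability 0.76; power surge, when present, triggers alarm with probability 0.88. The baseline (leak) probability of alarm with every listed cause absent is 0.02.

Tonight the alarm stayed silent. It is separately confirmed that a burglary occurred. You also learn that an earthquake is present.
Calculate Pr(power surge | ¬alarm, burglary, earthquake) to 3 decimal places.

Under noisy-OR, P(alarm | causes) = 1 − (1−0.02)·∏(1−qᵢ) over the active causes.
Weight on power surge=true, given the evidence: 0.00762*0.1 = 0.000762
Denominator P(¬alarm | burglary, earthquake): 0.063504*0.9 + 0.00762*0.1 = 0.057916
Posterior = 0.000762 / 0.057916 ≈ 0.013

Pr(power surge | ¬alarm, burglary, earthquake) ≈ 0.013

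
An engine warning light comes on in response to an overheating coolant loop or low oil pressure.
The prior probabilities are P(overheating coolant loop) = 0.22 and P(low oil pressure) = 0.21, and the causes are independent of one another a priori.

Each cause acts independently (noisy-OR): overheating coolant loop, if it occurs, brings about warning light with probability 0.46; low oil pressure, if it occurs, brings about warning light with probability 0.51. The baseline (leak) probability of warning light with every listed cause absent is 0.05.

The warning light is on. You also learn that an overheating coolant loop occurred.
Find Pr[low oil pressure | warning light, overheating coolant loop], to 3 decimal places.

Under noisy-OR, P(warning light | causes) = 1 − (1−0.05)·∏(1−qᵢ) over the active causes.
P(warning light | overheating coolant loop) = 0.487·0.79 + 0.74863·0.21 = 0.384730 + 0.157212 = 0.541942
Restricting to configurations with low oil pressure present: 0.74863·0.21 = 0.157212.
So P(low oil pressure | warning light, overheating coolant loop) = 0.157212/0.541942 ≈ 0.290.

Pr[low oil pressure | warning light, overheating coolant loop] ≈ 0.290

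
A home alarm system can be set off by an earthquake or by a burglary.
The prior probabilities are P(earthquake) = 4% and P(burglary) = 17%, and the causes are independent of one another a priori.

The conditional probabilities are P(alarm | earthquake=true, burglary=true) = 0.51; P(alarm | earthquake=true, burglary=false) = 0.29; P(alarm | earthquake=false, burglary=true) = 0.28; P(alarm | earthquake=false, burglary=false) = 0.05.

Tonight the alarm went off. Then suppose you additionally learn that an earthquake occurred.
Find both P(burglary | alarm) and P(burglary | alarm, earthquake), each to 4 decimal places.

P(burglary | alarm) ≈ 0.4985; P(burglary | alarm, earthquake) ≈ 0.2648

Sum P(alarm|·) weighted by the priors over the 4 (earthquake, burglary) configurations:
  P(alarm) = 0.05×0.96×0.83 + 0.28×0.96×0.17 + 0.29×0.04×0.83 + 0.51×0.04×0.17
        = 0.039840 + 0.045696 + 0.009628 + 0.003468 = 0.098632
Keeping only the burglary-present terms gives 0.049164, so
  P(burglary | alarm) = 0.049164 / 0.098632 ≈ 0.4985

Now also conditioning on earthquake=true:
By total probability over both values of burglary:
  P(alarm | earthquake) = 0.29*0.83 + 0.51*0.17
        = 0.240700 + 0.086700 = 0.327400
The terms with burglary present sum to 0.086700, so
  P(burglary | alarm, earthquake) = 0.086700 / 0.327400 ≈ 0.2648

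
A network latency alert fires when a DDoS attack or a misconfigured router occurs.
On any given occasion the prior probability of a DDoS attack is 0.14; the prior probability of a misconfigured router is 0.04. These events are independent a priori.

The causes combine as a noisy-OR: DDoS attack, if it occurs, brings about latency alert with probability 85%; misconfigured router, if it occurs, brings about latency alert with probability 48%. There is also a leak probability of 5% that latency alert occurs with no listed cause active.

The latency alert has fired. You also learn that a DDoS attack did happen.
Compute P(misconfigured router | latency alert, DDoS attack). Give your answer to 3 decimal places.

Under noisy-OR, P(latency alert | causes) = 1 − (1−0.05)·∏(1−qᵢ) over the active causes.
For the numerator, keep only misconfigured router=true terms: 0.9259×0.04 = 0.037036
Denominator P(latency alert | DDoS attack): 0.8575×0.96 + 0.9259×0.04 = 0.860236
P(misconfigured router | latency alert, DDoS attack) = 0.037036/0.860236 ≈ 0.043

P(misconfigured router | latency alert, DDoS attack) ≈ 0.043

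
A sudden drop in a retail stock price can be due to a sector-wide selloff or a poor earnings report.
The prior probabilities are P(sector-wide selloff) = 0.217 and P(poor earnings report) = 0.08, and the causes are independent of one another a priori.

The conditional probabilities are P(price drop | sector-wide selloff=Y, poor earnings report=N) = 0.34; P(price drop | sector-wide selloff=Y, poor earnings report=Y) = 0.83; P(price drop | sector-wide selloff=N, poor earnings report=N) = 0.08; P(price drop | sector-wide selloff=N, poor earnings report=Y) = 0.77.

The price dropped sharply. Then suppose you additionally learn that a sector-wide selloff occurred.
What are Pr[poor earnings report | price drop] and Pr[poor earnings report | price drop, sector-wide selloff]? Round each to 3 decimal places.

Pr[poor earnings report | price drop] ≈ 0.333; Pr[poor earnings report | price drop, sector-wide selloff] ≈ 0.175

Weight on poor earnings report=true, given the evidence: 0.048233 + 0.014409 = 0.062642
Denominator P(price drop): 0.08*0.783*0.92 + 0.77*0.783*0.08 + 0.34*0.217*0.92 + 0.83*0.217*0.08 = 0.188149
Posterior = 0.062642 / 0.188149 ≈ 0.333

Now condition on the additional information:
By total probability over both values of poor earnings report:
  P(price drop | sector-wide selloff) = 0.34×0.92 + 0.83×0.08
        = 0.312800 + 0.066400 = 0.379200
Configurations with poor earnings report contribute 0.066400, so
  P(poor earnings report | price drop, sector-wide selloff) = 0.066400 / 0.379200 ≈ 0.175
This is intercausal reasoning (explaining away): once sector-wide selloff accounts for the price drop, poor earnings report becomes less likely.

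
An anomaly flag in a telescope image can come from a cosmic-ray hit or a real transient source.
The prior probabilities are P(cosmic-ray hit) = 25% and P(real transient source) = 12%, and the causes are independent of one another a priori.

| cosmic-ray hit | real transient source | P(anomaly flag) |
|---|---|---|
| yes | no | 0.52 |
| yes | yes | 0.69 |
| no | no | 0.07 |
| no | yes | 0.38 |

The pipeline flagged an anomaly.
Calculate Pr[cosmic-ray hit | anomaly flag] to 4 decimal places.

Numerator (weight on configurations with cosmic-ray hit): 0.114400 + 0.020700 = 0.135100
Denominator P(anomaly flag): 0.07*0.75*0.88 + 0.38*0.75*0.12 + 0.52*0.25*0.88 + 0.69*0.25*0.12 = 0.215500
Posterior = 0.135100 / 0.215500 ≈ 0.6269

Pr[cosmic-ray hit | anomaly flag] ≈ 0.6269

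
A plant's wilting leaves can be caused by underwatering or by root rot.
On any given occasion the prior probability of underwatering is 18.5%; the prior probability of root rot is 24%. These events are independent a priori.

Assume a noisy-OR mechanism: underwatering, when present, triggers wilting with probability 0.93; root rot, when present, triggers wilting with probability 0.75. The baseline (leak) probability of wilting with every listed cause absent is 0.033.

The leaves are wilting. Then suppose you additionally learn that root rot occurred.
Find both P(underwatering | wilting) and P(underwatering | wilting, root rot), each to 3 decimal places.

Under noisy-OR, P(wilting | causes) = 1 − (1−0.033)·∏(1−qᵢ) over the active causes.
P(wilting) = 0.033×0.815×0.76 + 0.75825×0.815×0.24 + 0.93231×0.185×0.76 + 0.983078×0.185×0.24 = 0.020440 + 0.148314 + 0.131083 + 0.043649 = 0.343486
Of this, 0.174732 comes from 0.131083 + 0.043649 (the underwatering=true cases).
P(underwatering | wilting) = 0.174732 / 0.343486 ≈ 0.509

Now condition on the additional information:
By total probability over both values of underwatering:
  P(wilting | root rot) = 0.75825·0.815 + 0.983078·0.185
        = 0.617974 + 0.181869 = 0.799843
The terms with underwatering present sum to 0.181869, so
  P(underwatering | wilting, root rot) = 0.181869 / 0.799843 ≈ 0.227

P(underwatering | wilting) ≈ 0.509; P(underwatering | wilting, root rot) ≈ 0.227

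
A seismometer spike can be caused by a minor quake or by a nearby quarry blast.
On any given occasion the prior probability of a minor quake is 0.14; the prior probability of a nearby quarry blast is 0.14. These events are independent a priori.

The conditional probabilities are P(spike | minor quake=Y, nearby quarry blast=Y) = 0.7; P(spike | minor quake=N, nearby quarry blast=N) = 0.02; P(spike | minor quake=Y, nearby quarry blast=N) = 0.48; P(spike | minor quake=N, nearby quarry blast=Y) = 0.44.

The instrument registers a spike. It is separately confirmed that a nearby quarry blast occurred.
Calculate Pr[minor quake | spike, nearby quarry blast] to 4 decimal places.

P(spike | nearby quarry blast) = 0.44×0.86 + 0.7×0.14 = 0.378400 + 0.098000 = 0.476400
The minor quake-present share is 0.7×0.14 = 0.098000.
Hence the posterior is 0.098000/0.476400 ≈ 0.2057.

Pr[minor quake | spike, nearby quarry blast] ≈ 0.2057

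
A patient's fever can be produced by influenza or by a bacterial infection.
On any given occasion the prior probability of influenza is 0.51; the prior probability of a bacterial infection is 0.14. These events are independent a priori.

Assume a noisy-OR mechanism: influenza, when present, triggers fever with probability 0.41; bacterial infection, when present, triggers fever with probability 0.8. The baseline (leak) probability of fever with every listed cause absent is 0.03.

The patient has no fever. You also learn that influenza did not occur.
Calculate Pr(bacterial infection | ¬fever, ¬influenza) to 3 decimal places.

Under noisy-OR, P(fever | causes) = 1 − (1−0.03)·∏(1−qᵢ) over the active causes.
Sum P(¬fever|·) weighted by the priors over both values of bacterial infection:
  P(¬fever | ¬influenza) = 0.97*0.86 + 0.194*0.14
        = 0.834200 + 0.027160 = 0.861360
Keeping only the bacterial infection-present terms gives 0.027160, so
  P(bacterial infection | ¬fever, ¬influenza) = 0.027160 / 0.861360 ≈ 0.032

Pr(bacterial infection | ¬fever, ¬influenza) ≈ 0.032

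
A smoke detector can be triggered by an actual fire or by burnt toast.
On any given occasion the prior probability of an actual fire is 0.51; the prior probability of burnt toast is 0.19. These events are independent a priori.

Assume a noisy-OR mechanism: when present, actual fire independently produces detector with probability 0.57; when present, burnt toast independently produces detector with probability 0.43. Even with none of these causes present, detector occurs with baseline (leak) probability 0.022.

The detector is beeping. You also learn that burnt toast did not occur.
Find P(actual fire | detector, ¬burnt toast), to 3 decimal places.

Under noisy-OR, P(detector | causes) = 1 − (1−0.022)·∏(1−qᵢ) over the active causes.
P(detector | ¬burnt toast) = 0.022×0.49 + 0.57946×0.51 = 0.010780 + 0.295525 = 0.306305
Of this, 0.295525 comes from 0.57946×0.51 (the actual fire=true cases).
Hence the posterior is 0.295525/0.306305 ≈ 0.965.

P(actual fire | detector, ¬burnt toast) ≈ 0.965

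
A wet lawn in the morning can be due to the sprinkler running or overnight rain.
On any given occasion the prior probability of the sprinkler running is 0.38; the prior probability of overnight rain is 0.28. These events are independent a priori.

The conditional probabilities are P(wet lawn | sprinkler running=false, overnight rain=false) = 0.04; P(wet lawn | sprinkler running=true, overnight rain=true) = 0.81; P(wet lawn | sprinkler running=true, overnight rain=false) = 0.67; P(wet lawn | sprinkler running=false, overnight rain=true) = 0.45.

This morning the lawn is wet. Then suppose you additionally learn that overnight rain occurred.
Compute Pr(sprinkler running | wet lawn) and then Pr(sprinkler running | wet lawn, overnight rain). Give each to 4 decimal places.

Pr(sprinkler running | wet lawn) ≈ 0.7374; Pr(sprinkler running | wet lawn, overnight rain) ≈ 0.5245

P(wet lawn) = 0.04*0.62*0.72 + 0.45*0.62*0.28 + 0.67*0.38*0.72 + 0.81*0.38*0.28 = 0.017856 + 0.078120 + 0.183312 + 0.086184 = 0.365472
The sprinkler running-present share is 0.183312 + 0.086184 = 0.269496.
Hence the posterior is 0.269496/0.365472 ≈ 0.7374.

Now condition on the additional information:
Sum P(wet lawn|·) weighted by the priors over both values of sprinkler running:
  P(wet lawn | overnight rain) = 0.45·0.62 + 0.81·0.38
        = 0.279000 + 0.307800 = 0.586800
Keeping only the sprinkler running-present terms gives 0.307800, so
  P(sprinkler running | wet lawn, overnight rain) = 0.307800 / 0.586800 ≈ 0.5245
Conditioning on overnight rain lowers the posterior on sprinkler running: the classic explaining-away effect in a common-effect structure.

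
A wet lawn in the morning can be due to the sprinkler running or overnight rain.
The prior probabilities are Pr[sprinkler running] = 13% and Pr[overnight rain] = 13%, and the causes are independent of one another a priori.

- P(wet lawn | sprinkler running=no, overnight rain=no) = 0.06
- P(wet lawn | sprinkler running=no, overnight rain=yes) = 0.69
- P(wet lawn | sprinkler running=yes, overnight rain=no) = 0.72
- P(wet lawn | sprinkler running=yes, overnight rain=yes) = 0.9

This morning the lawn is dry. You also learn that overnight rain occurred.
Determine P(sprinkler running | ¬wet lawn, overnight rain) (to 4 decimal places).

P(¬wet lawn | overnight rain) = 0.31·0.87 + 0.1·0.13 = 0.269700 + 0.013000 = 0.282700
Of this, 0.013000 comes from 0.1·0.13 (the sprinkler running=true cases).
Hence the posterior is 0.013000/0.282700 ≈ 0.0460.

P(sprinkler running | ¬wet lawn, overnight rain) ≈ 0.0460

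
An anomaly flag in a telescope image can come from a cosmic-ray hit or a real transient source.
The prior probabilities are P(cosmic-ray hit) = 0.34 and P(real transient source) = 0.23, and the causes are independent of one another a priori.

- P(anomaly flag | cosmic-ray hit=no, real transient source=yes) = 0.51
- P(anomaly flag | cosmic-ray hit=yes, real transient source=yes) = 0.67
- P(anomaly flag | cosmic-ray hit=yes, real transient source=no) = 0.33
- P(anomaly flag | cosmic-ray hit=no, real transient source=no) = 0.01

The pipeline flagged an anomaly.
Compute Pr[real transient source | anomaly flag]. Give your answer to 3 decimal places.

Pr[real transient source | anomaly flag] ≈ 0.587

P(anomaly flag) = 0.01*0.66*0.77 + 0.51*0.66*0.23 + 0.33*0.34*0.77 + 0.67*0.34*0.23 = 0.005082 + 0.077418 + 0.086394 + 0.052394 = 0.221288
Of this, 0.129812 comes from 0.077418 + 0.052394 (the real transient source=true cases).
So P(real transient source | anomaly flag) = 0.129812/0.221288 ≈ 0.587.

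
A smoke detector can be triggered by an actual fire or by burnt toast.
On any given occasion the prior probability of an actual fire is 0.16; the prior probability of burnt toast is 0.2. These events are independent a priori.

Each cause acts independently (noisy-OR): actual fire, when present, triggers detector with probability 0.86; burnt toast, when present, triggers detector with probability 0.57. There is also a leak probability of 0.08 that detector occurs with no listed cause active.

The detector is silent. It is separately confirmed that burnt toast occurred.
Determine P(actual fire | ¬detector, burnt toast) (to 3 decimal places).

P(actual fire | ¬detector, burnt toast) ≈ 0.026

Under noisy-OR, P(detector | causes) = 1 − (1−0.08)·∏(1−qᵢ) over the active causes.
Enumerate both values of actual fire and weight by the priors:
  P(¬detector | burnt toast) = 0.3956·0.84 + 0.055384·0.16
        = 0.332304 + 0.008861 = 0.341165
Configurations with actual fire contribute 0.008861, so
  P(actual fire | ¬detector, burnt toast) = 0.008861 / 0.341165 ≈ 0.026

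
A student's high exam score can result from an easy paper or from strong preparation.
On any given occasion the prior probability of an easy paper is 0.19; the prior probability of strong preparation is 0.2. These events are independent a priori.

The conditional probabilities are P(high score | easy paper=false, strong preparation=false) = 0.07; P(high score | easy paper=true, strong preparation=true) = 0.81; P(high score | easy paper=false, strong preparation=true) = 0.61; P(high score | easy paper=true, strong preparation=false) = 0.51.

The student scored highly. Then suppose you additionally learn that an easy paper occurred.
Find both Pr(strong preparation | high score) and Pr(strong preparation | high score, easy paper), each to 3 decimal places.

Weight on strong preparation=true, given the evidence: 0.098820 + 0.030780 = 0.129600
The normalizing constant is 0.07·0.81·0.8 + 0.61·0.81·0.2 + 0.51·0.19·0.8 + 0.81·0.19·0.2 = 0.252480
Posterior = 0.129600 / 0.252480 ≈ 0.513

Now condition on the additional information:
P(high score | easy paper) = 0.51·0.8 + 0.81·0.2 = 0.408000 + 0.162000 = 0.570000
Restricting to configurations with strong preparation present: 0.81·0.2 = 0.162000.
Hence the posterior is 0.162000/0.570000 ≈ 0.284.

Pr(strong preparation | high score) ≈ 0.513; Pr(strong preparation | high score, easy paper) ≈ 0.284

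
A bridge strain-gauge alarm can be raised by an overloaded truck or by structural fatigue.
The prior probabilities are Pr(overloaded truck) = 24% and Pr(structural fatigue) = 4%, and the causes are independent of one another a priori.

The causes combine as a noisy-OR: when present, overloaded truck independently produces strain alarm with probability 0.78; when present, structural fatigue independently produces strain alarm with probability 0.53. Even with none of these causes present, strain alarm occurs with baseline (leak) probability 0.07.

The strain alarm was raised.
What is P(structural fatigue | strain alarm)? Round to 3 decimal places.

Under noisy-OR, P(strain alarm | causes) = 1 − (1−0.07)·∏(1−qᵢ) over the active causes.
Sum P(strain alarm|·) weighted by the priors over the 4 (overloaded truck, structural fatigue) configurations:
  P(strain alarm) = 0.07·0.76·0.96 + 0.5629·0.76·0.04 + 0.7954·0.24·0.96 + 0.903838·0.24·0.04
        = 0.051072 + 0.017112 + 0.183260 + 0.008677 = 0.260121
Configurations with structural fatigue contribute 0.025789, so
  P(structural fatigue | strain alarm) = 0.025789 / 0.260121 ≈ 0.099

P(structural fatigue | strain alarm) ≈ 0.099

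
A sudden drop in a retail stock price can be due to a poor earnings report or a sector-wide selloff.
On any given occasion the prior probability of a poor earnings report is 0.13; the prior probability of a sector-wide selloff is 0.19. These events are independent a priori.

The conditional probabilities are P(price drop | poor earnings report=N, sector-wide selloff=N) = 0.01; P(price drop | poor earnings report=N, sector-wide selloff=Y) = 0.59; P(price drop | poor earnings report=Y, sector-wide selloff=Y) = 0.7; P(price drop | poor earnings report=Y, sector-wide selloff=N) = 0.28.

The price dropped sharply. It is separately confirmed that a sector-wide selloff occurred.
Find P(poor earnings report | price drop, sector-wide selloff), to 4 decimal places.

P(poor earnings report | price drop, sector-wide selloff) ≈ 0.1506

For the numerator, keep only poor earnings report=true terms: 0.7·0.13 = 0.091000
Normalizer over all consistent configurations: 0.59·0.87 + 0.7·0.13 = 0.604300
P(poor earnings report | price drop, sector-wide selloff) = 0.091000/0.604300 ≈ 0.1506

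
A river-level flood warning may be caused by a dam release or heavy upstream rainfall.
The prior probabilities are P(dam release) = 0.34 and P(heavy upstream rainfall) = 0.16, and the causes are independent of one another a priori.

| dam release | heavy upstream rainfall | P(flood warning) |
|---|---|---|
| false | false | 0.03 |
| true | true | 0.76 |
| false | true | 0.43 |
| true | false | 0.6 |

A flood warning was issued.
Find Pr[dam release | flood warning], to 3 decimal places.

P(flood warning) = 0.03·0.66·0.84 + 0.43·0.66·0.16 + 0.6·0.34·0.84 + 0.76·0.34·0.16 = 0.016632 + 0.045408 + 0.171360 + 0.041344 = 0.274744
Of this, 0.212704 comes from 0.171360 + 0.041344 (the dam release=true cases).
So P(dam release | flood warning) = 0.212704/0.274744 ≈ 0.774.

Pr[dam release | flood warning] ≈ 0.774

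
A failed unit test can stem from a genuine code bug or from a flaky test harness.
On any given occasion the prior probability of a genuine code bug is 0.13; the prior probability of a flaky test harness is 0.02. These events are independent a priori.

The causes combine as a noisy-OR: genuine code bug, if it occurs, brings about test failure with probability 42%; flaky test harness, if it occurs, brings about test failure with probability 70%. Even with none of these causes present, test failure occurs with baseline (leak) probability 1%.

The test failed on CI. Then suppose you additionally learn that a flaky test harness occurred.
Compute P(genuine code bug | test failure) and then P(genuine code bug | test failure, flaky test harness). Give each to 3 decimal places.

Under noisy-OR, P(test failure | causes) = 1 − (1−0.01)·∏(1−qᵢ) over the active causes.
Numerator (weight on configurations with genuine code bug): 0.054247 + 0.002152 = 0.056399
The normalizing constant is 0.01*0.87*0.98 + 0.703*0.87*0.02 + 0.4258*0.13*0.98 + 0.82774*0.13*0.02 = 0.077157
Posterior = 0.056399 / 0.077157 ≈ 0.731

With the extra evidence:
P(test failure | flaky test harness) = 0.703×0.87 + 0.82774×0.13 = 0.611610 + 0.107606 = 0.719216
Restricting to configurations with genuine code bug present: 0.82774×0.13 = 0.107606.
So P(genuine code bug | test failure, flaky test harness) = 0.107606/0.719216 ≈ 0.150.

P(genuine code bug | test failure) ≈ 0.731; P(genuine code bug | test failure, flaky test harness) ≈ 0.150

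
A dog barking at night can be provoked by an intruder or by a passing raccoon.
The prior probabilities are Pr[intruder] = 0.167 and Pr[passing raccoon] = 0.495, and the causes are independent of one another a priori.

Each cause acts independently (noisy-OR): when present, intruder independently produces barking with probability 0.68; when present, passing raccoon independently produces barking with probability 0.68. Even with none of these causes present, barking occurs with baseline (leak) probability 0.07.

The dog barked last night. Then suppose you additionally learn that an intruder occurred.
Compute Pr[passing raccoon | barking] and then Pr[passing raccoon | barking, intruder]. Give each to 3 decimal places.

Pr[passing raccoon | barking] ≈ 0.804; Pr[passing raccoon | barking, intruder] ≈ 0.558

Under noisy-OR, P(barking | causes) = 1 − (1−0.07)·∏(1−qᵢ) over the active causes.
P(barking) = 0.07·0.833·0.505 + 0.7024·0.833·0.495 + 0.7024·0.167·0.505 + 0.904768·0.167·0.495 = 0.029447 + 0.289624 + 0.059237 + 0.074793 = 0.453101
Restricting to configurations with passing raccoon present: 0.289624 + 0.074793 = 0.364417.
So P(passing raccoon | barking) = 0.364417/0.453101 ≈ 0.804.

With the extra evidence:
P(barking | intruder) = 0.7024·0.505 + 0.904768·0.495 = 0.354712 + 0.447860 = 0.802572
Of this, 0.447860 comes from 0.904768·0.495 (the passing raccoon=true cases).
Hence the posterior is 0.447860/0.802572 ≈ 0.558.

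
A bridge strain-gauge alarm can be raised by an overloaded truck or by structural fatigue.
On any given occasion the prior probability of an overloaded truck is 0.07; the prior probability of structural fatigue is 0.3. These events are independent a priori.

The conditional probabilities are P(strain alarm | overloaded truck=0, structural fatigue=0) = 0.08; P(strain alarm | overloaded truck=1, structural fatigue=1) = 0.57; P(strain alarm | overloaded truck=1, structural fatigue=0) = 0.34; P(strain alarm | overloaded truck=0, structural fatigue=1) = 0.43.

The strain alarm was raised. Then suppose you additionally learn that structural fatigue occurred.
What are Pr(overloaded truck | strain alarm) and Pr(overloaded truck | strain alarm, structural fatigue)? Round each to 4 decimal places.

Numerator (weight on configurations with overloaded truck): 0.016660 + 0.011970 = 0.028630
Normalizer over all consistent configurations: 0.08*0.93*0.7 + 0.43*0.93*0.3 + 0.34*0.07*0.7 + 0.57*0.07*0.3 = 0.200680
Posterior = 0.028630 / 0.200680 ≈ 0.1427

Now also conditioning on structural fatigue=true:
P(strain alarm | structural fatigue) = 0.43×0.93 + 0.57×0.07 = 0.399900 + 0.039900 = 0.439800
Of this, 0.039900 comes from 0.57×0.07 (the overloaded truck=true cases).
P(overloaded truck | strain alarm, structural fatigue) = 0.039900 / 0.439800 ≈ 0.0907
Conditioning on structural fatigue lowers the posterior on overloaded truck: the classic explaining-away effect in a common-effect structure.

Pr(overloaded truck | strain alarm) ≈ 0.1427; Pr(overloaded truck | strain alarm, structural fatigue) ≈ 0.0907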